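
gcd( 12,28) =4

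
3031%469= 217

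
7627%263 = 0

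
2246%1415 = 831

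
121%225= 121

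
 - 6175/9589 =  - 1+3414/9589 = -0.64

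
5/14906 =5/14906 = 0.00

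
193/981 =193/981 = 0.20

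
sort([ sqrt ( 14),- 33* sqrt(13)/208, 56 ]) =[-33*sqrt(13 )/208,sqrt( 14), 56]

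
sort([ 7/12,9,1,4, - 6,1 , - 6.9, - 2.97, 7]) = [ - 6.9, - 6,- 2.97, 7/12,  1,1,  4,7,9]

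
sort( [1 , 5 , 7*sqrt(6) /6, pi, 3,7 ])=[1 , 7*sqrt(6) /6, 3,  pi , 5, 7 ] 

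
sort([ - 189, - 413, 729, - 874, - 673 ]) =[ - 874 ,  -  673, - 413, - 189,729 ]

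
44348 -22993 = 21355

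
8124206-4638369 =3485837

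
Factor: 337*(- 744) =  - 2^3*3^1  *31^1*337^1= - 250728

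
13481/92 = 13481/92=146.53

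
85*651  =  55335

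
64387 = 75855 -11468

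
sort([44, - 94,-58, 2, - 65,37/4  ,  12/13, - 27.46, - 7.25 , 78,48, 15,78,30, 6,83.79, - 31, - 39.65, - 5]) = [ - 94, - 65 , - 58, - 39.65, -31, - 27.46, - 7.25, - 5,12/13,  2,6,37/4,15, 30, 44,48, 78, 78,83.79 ] 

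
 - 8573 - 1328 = -9901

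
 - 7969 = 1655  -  9624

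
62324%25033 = 12258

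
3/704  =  3/704= 0.00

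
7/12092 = 7/12092 = 0.00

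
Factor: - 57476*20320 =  - 2^7*5^1*127^1*14369^1= - 1167912320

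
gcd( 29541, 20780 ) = 1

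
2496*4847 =12098112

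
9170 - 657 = 8513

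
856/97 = 8 + 80/97  =  8.82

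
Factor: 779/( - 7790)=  - 2^( - 1 )*5^(-1 ) = - 1/10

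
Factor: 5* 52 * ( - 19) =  - 2^2 * 5^1 *13^1*19^1 = -4940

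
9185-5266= 3919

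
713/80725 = 713/80725 = 0.01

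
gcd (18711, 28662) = 3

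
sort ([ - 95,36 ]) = [ - 95, 36 ]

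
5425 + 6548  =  11973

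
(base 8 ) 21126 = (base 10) 8790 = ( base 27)c1f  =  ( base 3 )110001120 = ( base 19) 156C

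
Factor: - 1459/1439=  -  1439^(-1)*1459^1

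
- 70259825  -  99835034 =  - 170094859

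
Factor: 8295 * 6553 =3^1 * 5^1*7^1*79^1 * 6553^1 = 54357135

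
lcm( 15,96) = 480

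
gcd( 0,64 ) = 64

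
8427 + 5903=14330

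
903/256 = 903/256= 3.53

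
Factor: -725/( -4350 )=2^( - 1 )*3^( - 1 )=1/6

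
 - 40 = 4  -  44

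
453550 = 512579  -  59029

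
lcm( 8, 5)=40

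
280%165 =115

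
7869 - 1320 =6549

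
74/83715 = 74/83715 = 0.00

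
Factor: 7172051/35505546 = 2^( - 1)*3^( - 1)*229^1*863^( - 1)*6857^( - 1)* 31319^1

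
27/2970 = 1/110 =0.01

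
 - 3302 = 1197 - 4499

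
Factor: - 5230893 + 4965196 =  - 37^1*43^1*167^1= - 265697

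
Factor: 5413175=5^2*293^1*739^1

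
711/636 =1+25/212 = 1.12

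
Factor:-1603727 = - 53^1* 30259^1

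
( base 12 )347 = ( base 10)487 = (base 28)HB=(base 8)747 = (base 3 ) 200001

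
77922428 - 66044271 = 11878157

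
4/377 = 4/377 = 0.01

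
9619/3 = 9619/3 = 3206.33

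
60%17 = 9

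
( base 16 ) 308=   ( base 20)1ig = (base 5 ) 11101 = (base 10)776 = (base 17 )2BB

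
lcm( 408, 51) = 408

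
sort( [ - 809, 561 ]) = [  -  809,  561]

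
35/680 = 7/136= 0.05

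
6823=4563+2260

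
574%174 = 52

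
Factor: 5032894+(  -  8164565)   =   - 3131671 = - 3131671^1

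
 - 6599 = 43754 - 50353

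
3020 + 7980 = 11000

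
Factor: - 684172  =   - 2^2 * 171043^1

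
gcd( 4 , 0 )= 4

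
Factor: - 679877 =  - 11^1*19^1*3253^1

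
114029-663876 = -549847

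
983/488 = 2  +  7/488 = 2.01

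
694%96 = 22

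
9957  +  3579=13536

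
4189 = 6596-2407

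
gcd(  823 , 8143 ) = 1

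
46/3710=23/1855 = 0.01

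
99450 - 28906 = 70544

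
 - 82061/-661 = 124 + 97/661 = 124.15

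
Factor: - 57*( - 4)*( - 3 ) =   -  2^2*3^2*19^1 =- 684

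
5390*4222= 22756580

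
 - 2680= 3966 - 6646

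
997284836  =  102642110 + 894642726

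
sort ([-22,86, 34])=[ - 22, 34, 86]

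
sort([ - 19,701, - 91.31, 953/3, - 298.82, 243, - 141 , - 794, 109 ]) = [ - 794, - 298.82, - 141, - 91.31, - 19,109,243,953/3, 701] 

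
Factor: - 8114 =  - 2^1 *4057^1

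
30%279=30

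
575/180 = 3 +7/36 = 3.19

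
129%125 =4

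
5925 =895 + 5030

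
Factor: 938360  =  2^3*5^1*23459^1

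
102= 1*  102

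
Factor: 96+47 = 143 =11^1* 13^1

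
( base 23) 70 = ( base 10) 161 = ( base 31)56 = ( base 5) 1121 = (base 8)241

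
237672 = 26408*9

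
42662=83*514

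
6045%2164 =1717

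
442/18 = 24 + 5/9 = 24.56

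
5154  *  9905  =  51050370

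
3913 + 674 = 4587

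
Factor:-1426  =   - 2^1 * 23^1*31^1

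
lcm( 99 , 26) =2574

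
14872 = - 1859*( - 8)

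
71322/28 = 2547 + 3/14=2547.21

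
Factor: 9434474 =2^1*7^1*673891^1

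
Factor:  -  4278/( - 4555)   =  2^1  *3^1*5^( - 1)*23^1 * 31^1 * 911^( - 1 )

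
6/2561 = 6/2561 = 0.00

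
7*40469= 283283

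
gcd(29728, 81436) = 4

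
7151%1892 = 1475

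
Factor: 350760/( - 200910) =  - 2^2*79^1*181^(  -  1) = - 316/181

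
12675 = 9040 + 3635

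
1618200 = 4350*372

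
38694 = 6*6449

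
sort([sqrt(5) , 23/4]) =[sqrt(5),  23/4]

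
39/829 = 39/829 =0.05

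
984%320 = 24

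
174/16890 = 29/2815 = 0.01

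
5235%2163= 909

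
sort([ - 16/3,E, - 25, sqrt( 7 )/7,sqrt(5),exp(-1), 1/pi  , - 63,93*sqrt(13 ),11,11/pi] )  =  [ - 63, - 25, - 16/3,1/pi, exp( - 1),sqrt(7)/7,sqrt(5),E,11/pi,  11, 93*sqrt(  13 )] 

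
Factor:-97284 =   -  2^2*3^1*11^2*67^1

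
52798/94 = 561+32/47 =561.68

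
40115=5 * 8023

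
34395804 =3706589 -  - 30689215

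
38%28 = 10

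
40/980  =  2/49 = 0.04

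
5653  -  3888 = 1765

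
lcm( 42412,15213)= 1399596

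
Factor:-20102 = -2^1*19^1*23^2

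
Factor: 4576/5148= 2^3*3^( - 2)=   8/9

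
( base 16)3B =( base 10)59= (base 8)73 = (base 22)2F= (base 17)38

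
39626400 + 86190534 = 125816934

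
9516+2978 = 12494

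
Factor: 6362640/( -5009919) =-2120880/1669973=- 2^4 * 3^1*5^1*1063^( -1) * 1571^( - 1)*8837^1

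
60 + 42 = 102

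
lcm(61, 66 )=4026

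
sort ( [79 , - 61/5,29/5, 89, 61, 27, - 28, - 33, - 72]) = [- 72, - 33, - 28,  -  61/5, 29/5, 27, 61, 79, 89 ] 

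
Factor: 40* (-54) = -2160 = - 2^4 *3^3*5^1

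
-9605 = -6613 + -2992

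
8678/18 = 4339/9  =  482.11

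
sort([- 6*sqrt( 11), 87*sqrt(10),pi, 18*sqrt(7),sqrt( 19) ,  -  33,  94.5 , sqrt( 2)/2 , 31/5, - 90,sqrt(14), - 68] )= [ - 90, - 68,  -  33 ,  -  6*sqrt(11),sqrt( 2)/2,pi , sqrt( 14),sqrt( 19), 31/5, 18*sqrt(7),  94.5,  87*sqrt(  10 ) ]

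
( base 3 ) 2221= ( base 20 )3j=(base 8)117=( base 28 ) 2n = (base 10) 79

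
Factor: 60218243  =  83^1*463^1* 1567^1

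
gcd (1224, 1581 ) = 51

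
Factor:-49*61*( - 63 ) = 188307 = 3^2*7^3*61^1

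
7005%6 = 3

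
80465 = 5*16093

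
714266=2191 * 326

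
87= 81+6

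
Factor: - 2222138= - 2^1*17^1*65357^1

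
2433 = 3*811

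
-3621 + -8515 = -12136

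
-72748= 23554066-23626814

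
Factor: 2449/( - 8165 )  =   - 5^(  -  1 )*23^ ( - 1) * 31^1*71^ ( - 1) *79^1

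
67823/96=67823/96 = 706.49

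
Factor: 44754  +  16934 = 2^3*11^1 * 701^1 = 61688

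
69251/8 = 8656 + 3/8=   8656.38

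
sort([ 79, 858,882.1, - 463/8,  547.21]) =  [- 463/8 , 79, 547.21, 858, 882.1 ] 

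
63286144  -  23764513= 39521631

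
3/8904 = 1/2968 = 0.00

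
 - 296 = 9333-9629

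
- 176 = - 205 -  - 29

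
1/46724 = 1/46724=0.00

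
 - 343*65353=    - 22416079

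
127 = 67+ 60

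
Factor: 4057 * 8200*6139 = 2^3*5^2*7^1*41^1*877^1*4057^1 = 204228568600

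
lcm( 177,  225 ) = 13275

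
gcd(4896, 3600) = 144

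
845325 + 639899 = 1485224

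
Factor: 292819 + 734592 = 1027411  =  7^1*11^2*1213^1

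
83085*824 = 68462040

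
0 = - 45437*0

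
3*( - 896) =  - 2688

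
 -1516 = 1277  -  2793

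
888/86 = 444/43=10.33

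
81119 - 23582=57537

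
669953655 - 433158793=236794862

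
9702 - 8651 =1051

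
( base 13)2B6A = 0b1100011000101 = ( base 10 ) 6341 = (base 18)11A5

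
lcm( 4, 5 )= 20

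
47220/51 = 925 + 15/17 = 925.88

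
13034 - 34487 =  - 21453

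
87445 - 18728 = 68717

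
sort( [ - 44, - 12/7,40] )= [ - 44, - 12/7, 40]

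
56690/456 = 124 + 73/228 = 124.32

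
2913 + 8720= 11633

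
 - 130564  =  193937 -324501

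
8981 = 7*1283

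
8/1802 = 4/901=0.00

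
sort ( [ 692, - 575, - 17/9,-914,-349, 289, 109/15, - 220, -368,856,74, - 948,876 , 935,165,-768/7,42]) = [  -  948, - 914,-575 , - 368,-349,-220,-768/7, - 17/9, 109/15, 42,74,  165,289,692,856,876,935 ]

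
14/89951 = 14/89951 = 0.00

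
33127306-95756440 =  - 62629134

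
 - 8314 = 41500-49814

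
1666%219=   133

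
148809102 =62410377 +86398725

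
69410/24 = 2892 + 1/12=2892.08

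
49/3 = 49/3=16.33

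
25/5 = 5= 5.00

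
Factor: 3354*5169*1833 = 2^1*3^3 * 13^2*43^1 *47^1 *1723^1= 31778402058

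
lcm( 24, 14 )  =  168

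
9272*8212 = 76141664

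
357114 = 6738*53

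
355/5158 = 355/5158 = 0.07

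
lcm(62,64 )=1984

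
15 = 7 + 8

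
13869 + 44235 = 58104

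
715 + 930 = 1645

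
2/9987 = 2/9987 = 0.00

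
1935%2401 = 1935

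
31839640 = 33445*952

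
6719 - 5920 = 799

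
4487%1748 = 991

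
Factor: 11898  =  2^1 *3^2*661^1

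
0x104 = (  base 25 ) aa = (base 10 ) 260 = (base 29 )8s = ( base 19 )dd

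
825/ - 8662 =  - 1 + 7837/8662  =  - 0.10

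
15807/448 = 15807/448 = 35.28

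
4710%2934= 1776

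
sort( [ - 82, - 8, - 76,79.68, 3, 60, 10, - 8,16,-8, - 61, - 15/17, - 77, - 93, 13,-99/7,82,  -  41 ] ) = [ - 93, - 82, - 77, - 76,  -  61,-41, -99/7, - 8 , - 8, - 8, - 15/17,3, 10, 13, 16,  60, 79.68 , 82] 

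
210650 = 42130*5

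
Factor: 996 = 2^2*  3^1*83^1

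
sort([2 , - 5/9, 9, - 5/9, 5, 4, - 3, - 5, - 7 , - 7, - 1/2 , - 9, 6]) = [-9, - 7 , - 7, - 5  , - 3, - 5/9, - 5/9, - 1/2,  2, 4, 5, 6,  9]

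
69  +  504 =573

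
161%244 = 161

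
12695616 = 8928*1422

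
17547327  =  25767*681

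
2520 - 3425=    -905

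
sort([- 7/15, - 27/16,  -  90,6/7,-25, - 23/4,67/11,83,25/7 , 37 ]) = [ - 90, - 25  , - 23/4, - 27/16, - 7/15,6/7, 25/7,67/11,37 , 83] 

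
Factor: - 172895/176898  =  -2^ ( - 1)*3^( - 1)*5^1*151^1* 229^1*29483^(  -  1)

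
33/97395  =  11/32465 =0.00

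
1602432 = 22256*72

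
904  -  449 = 455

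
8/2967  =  8/2967= 0.00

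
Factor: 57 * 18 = 2^1*3^3 * 19^1 =1026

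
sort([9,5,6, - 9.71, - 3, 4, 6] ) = [ - 9.71, - 3,4,5,6,6,9]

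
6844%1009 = 790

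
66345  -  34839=31506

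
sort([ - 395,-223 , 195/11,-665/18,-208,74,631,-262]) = [ - 395 , - 262,-223,  -  208,-665/18 , 195/11, 74,  631]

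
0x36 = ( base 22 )2a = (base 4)312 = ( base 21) 2C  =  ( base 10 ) 54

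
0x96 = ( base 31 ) 4Q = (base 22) 6I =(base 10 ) 150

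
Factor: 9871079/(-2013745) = -5^( - 1 )*89^1*197^1*487^ ( - 1)*563^1*827^(-1)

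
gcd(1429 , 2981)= 1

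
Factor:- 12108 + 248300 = 2^5*11^2 * 61^1 = 236192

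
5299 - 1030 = 4269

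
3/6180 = 1/2060 = 0.00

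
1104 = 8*138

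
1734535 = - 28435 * ( - 61 )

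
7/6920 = 7/6920 = 0.00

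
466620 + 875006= 1341626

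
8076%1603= 61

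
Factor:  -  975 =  - 3^1*5^2*13^1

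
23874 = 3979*6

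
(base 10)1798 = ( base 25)2ln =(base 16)706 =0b11100000110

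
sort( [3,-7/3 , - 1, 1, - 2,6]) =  [ - 7/3, - 2,-1,1,3, 6 ] 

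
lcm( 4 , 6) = 12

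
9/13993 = 9/13993 = 0.00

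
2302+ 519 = 2821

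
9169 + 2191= 11360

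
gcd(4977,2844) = 711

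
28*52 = 1456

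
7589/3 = 2529 + 2/3 = 2529.67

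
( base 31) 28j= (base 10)2189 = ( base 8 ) 4215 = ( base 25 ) 3CE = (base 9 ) 3002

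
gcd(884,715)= 13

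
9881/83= 9881/83 =119.05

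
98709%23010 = 6669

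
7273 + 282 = 7555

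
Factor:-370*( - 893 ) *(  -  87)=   -  28745670 = - 2^1*3^1* 5^1 * 19^1*29^1*37^1*47^1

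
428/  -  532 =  - 1 + 26/133 = - 0.80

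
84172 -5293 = 78879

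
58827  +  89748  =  148575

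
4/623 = 4/623 =0.01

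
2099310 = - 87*( - 24130)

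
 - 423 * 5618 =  - 2376414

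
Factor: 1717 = 17^1* 101^1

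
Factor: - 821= - 821^1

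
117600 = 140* 840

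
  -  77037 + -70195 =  - 147232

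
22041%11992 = 10049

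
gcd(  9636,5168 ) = 4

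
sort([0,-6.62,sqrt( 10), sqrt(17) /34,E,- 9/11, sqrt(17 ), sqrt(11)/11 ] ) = [-6.62 , - 9/11, 0,sqrt(17) /34, sqrt( 11 ) /11,E, sqrt( 10 ),  sqrt( 17 ) ]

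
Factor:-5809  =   - 37^1*157^1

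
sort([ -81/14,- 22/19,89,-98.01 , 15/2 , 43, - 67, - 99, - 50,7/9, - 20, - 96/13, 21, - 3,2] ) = [ - 99, - 98.01, - 67,  -  50, - 20, - 96/13 ,-81/14, - 3,- 22/19, 7/9,2 , 15/2 , 21,43, 89 ] 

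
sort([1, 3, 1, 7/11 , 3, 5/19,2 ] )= [5/19,  7/11, 1,1, 2,  3, 3 ] 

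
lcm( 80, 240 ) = 240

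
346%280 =66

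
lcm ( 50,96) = 2400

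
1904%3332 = 1904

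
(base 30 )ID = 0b1000101001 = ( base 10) 553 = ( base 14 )2b7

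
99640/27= 99640/27 = 3690.37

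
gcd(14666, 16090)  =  2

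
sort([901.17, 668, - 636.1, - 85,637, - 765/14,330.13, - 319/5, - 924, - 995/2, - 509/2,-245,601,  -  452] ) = [ - 924, - 636.1, - 995/2 , -452, - 509/2, - 245,  -  85,-319/5, - 765/14,330.13,601, 637,668, 901.17]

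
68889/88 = 68889/88 = 782.83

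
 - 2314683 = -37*62559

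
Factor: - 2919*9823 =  - 3^1*7^1*11^1*19^1 * 47^1*139^1 = -  28673337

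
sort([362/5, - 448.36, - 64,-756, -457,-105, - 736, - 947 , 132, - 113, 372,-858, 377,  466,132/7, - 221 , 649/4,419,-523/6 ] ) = [- 947, -858, - 756,-736,- 457, -448.36, - 221, -113,  -  105,-523/6, - 64, 132/7,362/5 , 132,  649/4,372,377,419, 466]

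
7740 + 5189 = 12929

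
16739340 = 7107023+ 9632317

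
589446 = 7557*78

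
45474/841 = 54+60/841= 54.07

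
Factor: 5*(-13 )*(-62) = 2^1*5^1 * 13^1*31^1 = 4030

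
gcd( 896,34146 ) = 14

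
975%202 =167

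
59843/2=29921 + 1/2 = 29921.50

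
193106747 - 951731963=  - 758625216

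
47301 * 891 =42145191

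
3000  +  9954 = 12954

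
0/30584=0 = 0.00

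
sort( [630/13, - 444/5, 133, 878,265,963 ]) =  [ - 444/5,630/13,133,265, 878 , 963] 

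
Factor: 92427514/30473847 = 2^1 * 3^( - 3 )*19^1 * 239^1 * 10177^1*1128661^( - 1 )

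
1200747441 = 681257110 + 519490331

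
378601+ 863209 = 1241810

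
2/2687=2/2687 = 0.00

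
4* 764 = 3056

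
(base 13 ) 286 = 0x1c0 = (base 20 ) 128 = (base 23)JB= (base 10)448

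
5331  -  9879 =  - 4548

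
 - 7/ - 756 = 1/108 = 0.01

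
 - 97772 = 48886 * ( - 2)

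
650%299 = 52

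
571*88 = 50248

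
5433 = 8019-2586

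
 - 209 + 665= 456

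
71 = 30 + 41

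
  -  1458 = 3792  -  5250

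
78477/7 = 11211  =  11211.00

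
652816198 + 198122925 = 850939123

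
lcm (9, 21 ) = 63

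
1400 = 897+503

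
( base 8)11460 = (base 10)4912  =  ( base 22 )A36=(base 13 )230b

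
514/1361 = 514/1361 =0.38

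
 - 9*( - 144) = 1296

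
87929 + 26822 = 114751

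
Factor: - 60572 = -2^2*19^1*797^1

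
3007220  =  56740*53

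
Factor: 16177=7^1*2311^1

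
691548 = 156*4433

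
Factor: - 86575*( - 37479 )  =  3244744425 = 3^1*5^2* 13^1*31^2*3463^1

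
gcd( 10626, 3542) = 3542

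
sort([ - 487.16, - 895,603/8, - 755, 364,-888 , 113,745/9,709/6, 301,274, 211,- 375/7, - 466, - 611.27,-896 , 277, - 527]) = [-896, -895, - 888,  -  755,- 611.27, -527, - 487.16,-466, - 375/7 , 603/8,745/9, 113,709/6,211,274, 277,301,364]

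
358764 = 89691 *4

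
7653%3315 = 1023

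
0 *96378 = 0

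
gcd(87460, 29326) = 2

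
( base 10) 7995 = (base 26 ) BLD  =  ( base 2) 1111100111011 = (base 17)1AB5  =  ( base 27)AQ3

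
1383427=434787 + 948640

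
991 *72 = 71352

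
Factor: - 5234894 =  - 2^1 * 7^1*199^1 * 1879^1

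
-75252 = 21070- 96322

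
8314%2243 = 1585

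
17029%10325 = 6704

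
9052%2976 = 124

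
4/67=4/67 = 0.06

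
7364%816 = 20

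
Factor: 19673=103^1*191^1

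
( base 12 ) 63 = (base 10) 75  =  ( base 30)2F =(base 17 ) 47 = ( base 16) 4b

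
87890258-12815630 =75074628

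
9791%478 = 231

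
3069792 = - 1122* ( - 2736 ) 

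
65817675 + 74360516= 140178191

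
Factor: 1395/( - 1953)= - 5/7=- 5^1* 7^( - 1)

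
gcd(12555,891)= 81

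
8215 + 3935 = 12150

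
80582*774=62370468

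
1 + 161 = 162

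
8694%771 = 213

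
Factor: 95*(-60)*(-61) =2^2*3^1 * 5^2*19^1 * 61^1= 347700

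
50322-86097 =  - 35775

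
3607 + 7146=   10753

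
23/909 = 23/909= 0.03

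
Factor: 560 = 2^4*5^1*7^1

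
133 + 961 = 1094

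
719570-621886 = 97684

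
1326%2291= 1326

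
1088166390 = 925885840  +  162280550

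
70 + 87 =157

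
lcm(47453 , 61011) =427077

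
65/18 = 65/18 = 3.61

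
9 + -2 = 7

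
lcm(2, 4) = 4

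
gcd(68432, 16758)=14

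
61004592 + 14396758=75401350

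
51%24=3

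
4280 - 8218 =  - 3938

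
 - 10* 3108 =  - 31080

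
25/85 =5/17 = 0.29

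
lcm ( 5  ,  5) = 5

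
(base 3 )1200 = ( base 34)1B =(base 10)45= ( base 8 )55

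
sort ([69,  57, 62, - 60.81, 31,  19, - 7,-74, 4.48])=[ - 74, - 60.81, - 7, 4.48,19,31,57 , 62,69]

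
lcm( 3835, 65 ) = 3835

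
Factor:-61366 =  - 2^1*61^1 * 503^1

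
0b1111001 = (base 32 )3p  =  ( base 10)121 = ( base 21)5G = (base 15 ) 81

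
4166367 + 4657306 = 8823673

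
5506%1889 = 1728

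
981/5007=327/1669= 0.20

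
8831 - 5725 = 3106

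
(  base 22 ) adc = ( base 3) 21001022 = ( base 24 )8m2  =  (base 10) 5138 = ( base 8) 12022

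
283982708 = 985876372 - 701893664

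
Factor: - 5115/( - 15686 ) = 15/46 = 2^(-1 )*3^1 * 5^1 * 23^( - 1) 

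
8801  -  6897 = 1904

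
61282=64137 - 2855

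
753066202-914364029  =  -161297827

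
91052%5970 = 1502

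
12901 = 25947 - 13046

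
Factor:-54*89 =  - 2^1*3^3*89^1= - 4806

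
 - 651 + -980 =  - 1631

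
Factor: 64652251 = 2683^1*24097^1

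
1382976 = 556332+826644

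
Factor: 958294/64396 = 2^ ( - 1)*17^( - 1 )*947^(  -  1)*479147^1  =  479147/32198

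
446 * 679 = 302834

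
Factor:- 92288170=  - 2^1*5^1 *13^1*709909^1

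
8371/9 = 8371/9=930.11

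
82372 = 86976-4604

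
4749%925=124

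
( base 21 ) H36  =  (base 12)4466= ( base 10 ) 7566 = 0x1d8e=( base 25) C2G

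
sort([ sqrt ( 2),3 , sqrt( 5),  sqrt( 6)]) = [sqrt(2),sqrt ( 5) , sqrt( 6),3]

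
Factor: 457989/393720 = 791/680= 2^ (-3 )*5^(-1)*7^1*17^ ( - 1)*113^1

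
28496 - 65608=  - 37112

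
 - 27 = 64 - 91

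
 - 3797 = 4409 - 8206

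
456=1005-549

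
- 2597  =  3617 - 6214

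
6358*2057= 13078406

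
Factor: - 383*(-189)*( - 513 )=-37134531 = - 3^6*7^1*19^1*383^1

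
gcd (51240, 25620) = 25620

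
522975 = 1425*367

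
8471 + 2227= 10698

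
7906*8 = 63248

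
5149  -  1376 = 3773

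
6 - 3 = 3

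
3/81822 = 1/27274 = 0.00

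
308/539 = 4/7= 0.57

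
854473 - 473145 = 381328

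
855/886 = 855/886 = 0.97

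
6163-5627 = 536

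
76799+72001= 148800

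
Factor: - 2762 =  - 2^1*1381^1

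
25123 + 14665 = 39788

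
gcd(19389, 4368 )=3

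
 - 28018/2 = -14009=- 14009.00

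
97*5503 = 533791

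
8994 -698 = 8296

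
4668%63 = 6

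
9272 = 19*488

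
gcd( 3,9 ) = 3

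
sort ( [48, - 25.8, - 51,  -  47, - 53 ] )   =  [-53, - 51, - 47, - 25.8,48]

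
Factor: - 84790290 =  - 2^1 * 3^1 * 5^1*13^1* 217411^1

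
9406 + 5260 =14666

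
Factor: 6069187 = 17^1*229^1 *1559^1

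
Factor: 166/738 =83/369  =  3^( - 2 )*41^ ( - 1 )*83^1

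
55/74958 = 55/74958=0.00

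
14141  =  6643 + 7498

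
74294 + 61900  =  136194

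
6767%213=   164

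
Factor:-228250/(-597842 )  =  5^3 * 7^(-1)*11^1*83^1*42703^( - 1 ) = 114125/298921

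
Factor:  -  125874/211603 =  -2^1*3^5 * 19^( - 1)*43^(  -  1) = - 486/817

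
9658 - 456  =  9202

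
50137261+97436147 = 147573408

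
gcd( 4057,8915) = 1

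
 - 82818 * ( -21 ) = 1739178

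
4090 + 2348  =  6438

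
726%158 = 94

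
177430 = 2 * 88715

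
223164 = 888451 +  - 665287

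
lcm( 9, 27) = 27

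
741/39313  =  741/39313 = 0.02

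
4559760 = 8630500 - 4070740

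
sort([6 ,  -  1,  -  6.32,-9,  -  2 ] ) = [  -  9,- 6.32, - 2,  -  1, 6 ] 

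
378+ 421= 799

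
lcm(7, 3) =21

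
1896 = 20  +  1876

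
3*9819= 29457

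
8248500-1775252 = 6473248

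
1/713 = 1/713 = 0.00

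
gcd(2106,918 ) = 54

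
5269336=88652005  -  83382669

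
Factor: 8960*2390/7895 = 2^9 * 5^1*7^1*239^1*1579^(-1 ) = 4282880/1579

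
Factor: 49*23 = 1127 = 7^2*23^1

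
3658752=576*6352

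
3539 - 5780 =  - 2241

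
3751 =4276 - 525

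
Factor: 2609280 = 2^7*3^3*5^1*151^1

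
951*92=87492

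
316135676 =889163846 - 573028170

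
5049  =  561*9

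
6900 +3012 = 9912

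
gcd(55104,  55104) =55104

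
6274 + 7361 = 13635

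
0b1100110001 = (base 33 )OP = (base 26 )15b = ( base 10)817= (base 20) 20h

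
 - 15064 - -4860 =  - 10204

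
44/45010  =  22/22505  =  0.00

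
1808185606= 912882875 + 895302731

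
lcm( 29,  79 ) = 2291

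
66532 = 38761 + 27771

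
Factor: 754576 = 2^4 * 47161^1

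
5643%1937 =1769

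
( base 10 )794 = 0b1100011010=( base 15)37e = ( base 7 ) 2213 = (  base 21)1gh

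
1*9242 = 9242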